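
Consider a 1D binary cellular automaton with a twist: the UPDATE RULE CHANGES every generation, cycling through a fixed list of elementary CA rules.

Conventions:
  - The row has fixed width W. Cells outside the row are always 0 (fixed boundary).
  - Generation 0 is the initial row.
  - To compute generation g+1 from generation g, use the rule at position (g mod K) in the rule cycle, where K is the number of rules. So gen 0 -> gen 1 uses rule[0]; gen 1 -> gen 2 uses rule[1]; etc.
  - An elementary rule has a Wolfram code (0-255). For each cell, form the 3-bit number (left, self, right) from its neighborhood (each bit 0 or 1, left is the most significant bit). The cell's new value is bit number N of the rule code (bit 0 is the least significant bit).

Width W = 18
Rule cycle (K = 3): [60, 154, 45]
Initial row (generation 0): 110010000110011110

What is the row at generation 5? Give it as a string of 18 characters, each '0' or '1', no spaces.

Gen 0: 110010000110011110
Gen 1 (rule 60): 101011000101010001
Gen 2 (rule 154): 000010101000001010
Gen 3 (rule 45): 111011111011101110
Gen 4 (rule 60): 100110000110011001
Gen 5 (rule 154): 011101001101110110

Answer: 011101001101110110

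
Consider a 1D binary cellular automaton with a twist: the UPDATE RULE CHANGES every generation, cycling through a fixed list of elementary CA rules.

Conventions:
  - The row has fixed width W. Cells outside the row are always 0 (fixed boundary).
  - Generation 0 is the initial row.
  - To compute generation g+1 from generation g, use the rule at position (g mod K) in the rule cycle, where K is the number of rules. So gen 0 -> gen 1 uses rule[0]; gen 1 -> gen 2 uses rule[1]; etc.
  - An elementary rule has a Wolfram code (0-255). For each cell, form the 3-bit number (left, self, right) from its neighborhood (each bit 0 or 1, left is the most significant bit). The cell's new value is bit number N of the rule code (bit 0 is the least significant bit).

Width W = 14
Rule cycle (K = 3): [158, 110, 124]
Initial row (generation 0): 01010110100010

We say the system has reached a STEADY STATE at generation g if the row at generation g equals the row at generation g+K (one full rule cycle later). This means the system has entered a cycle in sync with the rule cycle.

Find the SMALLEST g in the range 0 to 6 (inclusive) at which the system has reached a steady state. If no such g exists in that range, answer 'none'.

Gen 0: 01010110100010
Gen 1 (rule 158): 11010100110111
Gen 2 (rule 110): 11111101111101
Gen 3 (rule 124): 10000111000111
Gen 4 (rule 158): 11001110101110
Gen 5 (rule 110): 11011011111010
Gen 6 (rule 124): 11111110001111
Gen 7 (rule 158): 11111101011110
Gen 8 (rule 110): 10000111110010
Gen 9 (rule 124): 11000100011011

Answer: none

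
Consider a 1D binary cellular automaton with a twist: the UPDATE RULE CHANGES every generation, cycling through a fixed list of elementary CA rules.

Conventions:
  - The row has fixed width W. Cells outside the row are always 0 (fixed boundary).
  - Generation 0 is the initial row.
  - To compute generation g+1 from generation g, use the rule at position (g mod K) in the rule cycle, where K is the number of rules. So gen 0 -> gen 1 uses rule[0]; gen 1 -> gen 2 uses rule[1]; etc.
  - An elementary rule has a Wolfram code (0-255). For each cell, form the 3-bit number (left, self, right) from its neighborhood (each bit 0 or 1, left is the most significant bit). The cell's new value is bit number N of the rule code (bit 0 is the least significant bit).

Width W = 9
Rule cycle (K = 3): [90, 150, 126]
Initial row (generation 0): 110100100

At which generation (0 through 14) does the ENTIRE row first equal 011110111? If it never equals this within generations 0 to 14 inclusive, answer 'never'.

Answer: 3

Derivation:
Gen 0: 110100100
Gen 1 (rule 90): 110011010
Gen 2 (rule 150): 001100011
Gen 3 (rule 126): 011110111
Gen 4 (rule 90): 110010101
Gen 5 (rule 150): 001110101
Gen 6 (rule 126): 011011111
Gen 7 (rule 90): 111010001
Gen 8 (rule 150): 010011011
Gen 9 (rule 126): 111111111
Gen 10 (rule 90): 100000001
Gen 11 (rule 150): 110000011
Gen 12 (rule 126): 111000111
Gen 13 (rule 90): 101101101
Gen 14 (rule 150): 100000001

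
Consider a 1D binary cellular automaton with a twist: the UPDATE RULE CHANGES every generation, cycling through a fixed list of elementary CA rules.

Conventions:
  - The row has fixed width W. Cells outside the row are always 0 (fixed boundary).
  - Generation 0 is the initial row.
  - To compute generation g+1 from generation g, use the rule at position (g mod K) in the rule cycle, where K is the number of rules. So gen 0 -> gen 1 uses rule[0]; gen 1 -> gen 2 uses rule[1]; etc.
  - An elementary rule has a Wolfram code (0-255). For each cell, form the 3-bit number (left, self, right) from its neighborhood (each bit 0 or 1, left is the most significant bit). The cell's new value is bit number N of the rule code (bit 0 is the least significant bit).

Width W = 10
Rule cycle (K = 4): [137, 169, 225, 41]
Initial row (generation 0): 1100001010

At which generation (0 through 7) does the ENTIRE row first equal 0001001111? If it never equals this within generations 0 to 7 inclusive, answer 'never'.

Answer: 2

Derivation:
Gen 0: 1100001010
Gen 1 (rule 137): 1001100000
Gen 2 (rule 169): 0001001111
Gen 3 (rule 225): 1100000111
Gen 4 (rule 41): 1001110100
Gen 5 (rule 137): 0001100001
Gen 6 (rule 169): 1101001100
Gen 7 (rule 225): 0110000101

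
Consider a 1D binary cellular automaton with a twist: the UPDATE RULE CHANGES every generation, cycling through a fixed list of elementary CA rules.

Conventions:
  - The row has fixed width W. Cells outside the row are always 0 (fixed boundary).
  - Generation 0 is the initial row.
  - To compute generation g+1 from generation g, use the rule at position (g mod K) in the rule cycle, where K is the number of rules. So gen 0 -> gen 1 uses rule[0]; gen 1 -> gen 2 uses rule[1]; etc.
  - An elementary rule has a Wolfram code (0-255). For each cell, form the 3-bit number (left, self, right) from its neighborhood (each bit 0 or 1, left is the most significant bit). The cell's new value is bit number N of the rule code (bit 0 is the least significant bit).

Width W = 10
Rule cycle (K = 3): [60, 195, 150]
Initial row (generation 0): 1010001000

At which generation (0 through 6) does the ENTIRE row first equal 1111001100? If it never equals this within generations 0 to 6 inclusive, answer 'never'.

Gen 0: 1010001000
Gen 1 (rule 60): 1111001100
Gen 2 (rule 195): 0111010101
Gen 3 (rule 150): 1010010101
Gen 4 (rule 60): 1111011111
Gen 5 (rule 195): 0111001111
Gen 6 (rule 150): 1010110110

Answer: 1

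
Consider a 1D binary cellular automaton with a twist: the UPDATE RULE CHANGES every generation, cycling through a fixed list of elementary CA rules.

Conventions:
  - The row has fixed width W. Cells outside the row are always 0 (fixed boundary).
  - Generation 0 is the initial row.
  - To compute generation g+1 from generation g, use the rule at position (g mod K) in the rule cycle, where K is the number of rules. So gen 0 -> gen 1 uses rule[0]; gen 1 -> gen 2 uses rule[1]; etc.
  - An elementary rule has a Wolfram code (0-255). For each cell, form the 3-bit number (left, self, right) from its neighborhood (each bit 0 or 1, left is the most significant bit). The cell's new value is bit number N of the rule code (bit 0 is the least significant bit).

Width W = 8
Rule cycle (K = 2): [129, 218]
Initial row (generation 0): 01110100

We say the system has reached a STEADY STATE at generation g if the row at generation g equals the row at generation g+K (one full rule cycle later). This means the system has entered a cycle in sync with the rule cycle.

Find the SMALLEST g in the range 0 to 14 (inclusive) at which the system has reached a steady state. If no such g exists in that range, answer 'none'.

Answer: 6

Derivation:
Gen 0: 01110100
Gen 1 (rule 129): 00100001
Gen 2 (rule 218): 01010010
Gen 3 (rule 129): 00000000
Gen 4 (rule 218): 00000000
Gen 5 (rule 129): 11111111
Gen 6 (rule 218): 11111111
Gen 7 (rule 129): 01111110
Gen 8 (rule 218): 11111111
Gen 9 (rule 129): 01111110
Gen 10 (rule 218): 11111111
Gen 11 (rule 129): 01111110
Gen 12 (rule 218): 11111111
Gen 13 (rule 129): 01111110
Gen 14 (rule 218): 11111111
Gen 15 (rule 129): 01111110
Gen 16 (rule 218): 11111111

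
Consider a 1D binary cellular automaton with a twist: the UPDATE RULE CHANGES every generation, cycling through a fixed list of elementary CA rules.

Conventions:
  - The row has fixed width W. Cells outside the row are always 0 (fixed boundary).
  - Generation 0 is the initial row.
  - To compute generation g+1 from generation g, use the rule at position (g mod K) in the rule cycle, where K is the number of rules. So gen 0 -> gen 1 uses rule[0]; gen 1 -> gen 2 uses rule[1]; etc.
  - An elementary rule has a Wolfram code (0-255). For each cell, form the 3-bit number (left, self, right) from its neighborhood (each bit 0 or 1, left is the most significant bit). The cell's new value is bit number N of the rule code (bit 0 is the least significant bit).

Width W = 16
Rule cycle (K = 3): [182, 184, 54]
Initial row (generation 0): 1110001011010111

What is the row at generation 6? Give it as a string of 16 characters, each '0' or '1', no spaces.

Gen 0: 1110001011010111
Gen 1 (rule 182): 0101011100111010
Gen 2 (rule 184): 0010111010110101
Gen 3 (rule 54): 0111000111001111
Gen 4 (rule 182): 1010101010110110
Gen 5 (rule 184): 0101010101101101
Gen 6 (rule 54): 1111111110010011

Answer: 1111111110010011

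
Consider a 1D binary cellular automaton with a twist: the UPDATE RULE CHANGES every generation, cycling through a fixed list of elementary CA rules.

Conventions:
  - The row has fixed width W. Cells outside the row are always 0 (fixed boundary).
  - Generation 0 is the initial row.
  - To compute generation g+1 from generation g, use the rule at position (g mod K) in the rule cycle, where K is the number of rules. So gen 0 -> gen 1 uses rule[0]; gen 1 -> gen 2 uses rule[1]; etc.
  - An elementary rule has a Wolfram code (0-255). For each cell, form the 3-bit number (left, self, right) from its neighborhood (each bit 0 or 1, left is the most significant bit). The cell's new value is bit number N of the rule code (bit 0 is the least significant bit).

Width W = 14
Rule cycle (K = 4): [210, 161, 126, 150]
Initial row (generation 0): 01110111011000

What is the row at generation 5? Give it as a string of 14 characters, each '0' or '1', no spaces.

Answer: 10001000001010

Derivation:
Gen 0: 01110111011000
Gen 1 (rule 210): 10110011001100
Gen 2 (rule 161): 01000000000001
Gen 3 (rule 126): 11100000000011
Gen 4 (rule 150): 01010000000100
Gen 5 (rule 210): 10001000001010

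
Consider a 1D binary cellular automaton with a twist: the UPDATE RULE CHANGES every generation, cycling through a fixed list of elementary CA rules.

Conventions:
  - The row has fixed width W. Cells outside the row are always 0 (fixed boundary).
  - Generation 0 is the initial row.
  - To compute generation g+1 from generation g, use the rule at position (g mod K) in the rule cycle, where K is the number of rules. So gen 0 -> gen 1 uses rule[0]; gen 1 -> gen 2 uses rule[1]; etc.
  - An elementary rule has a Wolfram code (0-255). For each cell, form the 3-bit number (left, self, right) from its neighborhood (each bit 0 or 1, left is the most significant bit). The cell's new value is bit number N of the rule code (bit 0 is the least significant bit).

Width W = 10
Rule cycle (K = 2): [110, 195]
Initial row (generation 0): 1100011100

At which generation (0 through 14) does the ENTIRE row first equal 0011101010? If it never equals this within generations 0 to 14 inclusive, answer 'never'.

Answer: never

Derivation:
Gen 0: 1100011100
Gen 1 (rule 110): 1100110100
Gen 2 (rule 195): 0101010001
Gen 3 (rule 110): 1111110011
Gen 4 (rule 195): 0111110101
Gen 5 (rule 110): 1100011111
Gen 6 (rule 195): 0101101111
Gen 7 (rule 110): 1111111001
Gen 8 (rule 195): 0111111010
Gen 9 (rule 110): 1100001110
Gen 10 (rule 195): 0101110110
Gen 11 (rule 110): 1111011110
Gen 12 (rule 195): 0111001110
Gen 13 (rule 110): 1101011010
Gen 14 (rule 195): 0100001000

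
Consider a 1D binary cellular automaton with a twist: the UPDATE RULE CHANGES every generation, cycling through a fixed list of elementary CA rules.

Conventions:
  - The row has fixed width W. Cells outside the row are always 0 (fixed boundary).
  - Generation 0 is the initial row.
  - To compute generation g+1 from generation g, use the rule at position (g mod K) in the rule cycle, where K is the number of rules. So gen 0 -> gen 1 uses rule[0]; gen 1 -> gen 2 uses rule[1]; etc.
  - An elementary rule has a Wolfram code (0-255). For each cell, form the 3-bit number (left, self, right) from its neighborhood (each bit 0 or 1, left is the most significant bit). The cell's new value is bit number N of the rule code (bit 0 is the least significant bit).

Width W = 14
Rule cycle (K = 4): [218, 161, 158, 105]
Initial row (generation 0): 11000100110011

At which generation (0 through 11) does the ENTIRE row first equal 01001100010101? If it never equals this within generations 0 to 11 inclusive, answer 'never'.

Gen 0: 11000100110011
Gen 1 (rule 218): 11101011111111
Gen 2 (rule 161): 01010101111110
Gen 3 (rule 158): 11010101111101
Gen 4 (rule 105): 11101011000110
Gen 5 (rule 218): 11100011101111
Gen 6 (rule 161): 01001001010110
Gen 7 (rule 158): 11111111010101
Gen 8 (rule 105): 10000001101010
Gen 9 (rule 218): 01000011100001
Gen 10 (rule 161): 00011001001100
Gen 11 (rule 158): 00110111111010

Answer: never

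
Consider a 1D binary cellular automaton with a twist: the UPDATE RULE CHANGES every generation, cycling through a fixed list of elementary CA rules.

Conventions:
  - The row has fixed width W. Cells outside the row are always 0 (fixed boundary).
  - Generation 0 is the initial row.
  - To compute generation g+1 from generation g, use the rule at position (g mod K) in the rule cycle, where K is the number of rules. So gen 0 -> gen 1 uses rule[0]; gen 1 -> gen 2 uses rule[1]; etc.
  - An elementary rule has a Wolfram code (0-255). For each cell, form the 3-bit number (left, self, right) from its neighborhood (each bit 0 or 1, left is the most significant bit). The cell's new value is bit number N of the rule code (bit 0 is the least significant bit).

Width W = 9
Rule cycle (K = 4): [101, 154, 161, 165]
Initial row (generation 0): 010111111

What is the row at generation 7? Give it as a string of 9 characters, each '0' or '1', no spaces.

Gen 0: 010111111
Gen 1 (rule 101): 011000001
Gen 2 (rule 154): 110100010
Gen 3 (rule 161): 001001000
Gen 4 (rule 165): 101001011
Gen 5 (rule 101): 111001101
Gen 6 (rule 154): 110111000
Gen 7 (rule 161): 001010011

Answer: 001010011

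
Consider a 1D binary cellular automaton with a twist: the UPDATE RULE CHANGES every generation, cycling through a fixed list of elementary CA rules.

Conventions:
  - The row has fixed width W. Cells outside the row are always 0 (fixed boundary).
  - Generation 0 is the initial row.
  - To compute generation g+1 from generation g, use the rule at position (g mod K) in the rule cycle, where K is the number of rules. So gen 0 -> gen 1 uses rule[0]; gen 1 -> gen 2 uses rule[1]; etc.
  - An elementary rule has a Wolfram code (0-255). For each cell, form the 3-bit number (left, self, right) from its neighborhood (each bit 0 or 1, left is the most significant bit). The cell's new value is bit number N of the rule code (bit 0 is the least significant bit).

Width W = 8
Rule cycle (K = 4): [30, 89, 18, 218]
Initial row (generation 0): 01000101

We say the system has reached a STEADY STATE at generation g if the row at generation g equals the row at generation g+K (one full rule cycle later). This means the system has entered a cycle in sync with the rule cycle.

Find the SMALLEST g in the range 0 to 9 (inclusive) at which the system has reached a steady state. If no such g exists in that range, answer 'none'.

Gen 0: 01000101
Gen 1 (rule 30): 11101101
Gen 2 (rule 89): 10101100
Gen 3 (rule 18): 00000010
Gen 4 (rule 218): 00000101
Gen 5 (rule 30): 00001101
Gen 6 (rule 89): 11101100
Gen 7 (rule 18): 00000010
Gen 8 (rule 218): 00000101
Gen 9 (rule 30): 00001101
Gen 10 (rule 89): 11101100
Gen 11 (rule 18): 00000010
Gen 12 (rule 218): 00000101
Gen 13 (rule 30): 00001101

Answer: 3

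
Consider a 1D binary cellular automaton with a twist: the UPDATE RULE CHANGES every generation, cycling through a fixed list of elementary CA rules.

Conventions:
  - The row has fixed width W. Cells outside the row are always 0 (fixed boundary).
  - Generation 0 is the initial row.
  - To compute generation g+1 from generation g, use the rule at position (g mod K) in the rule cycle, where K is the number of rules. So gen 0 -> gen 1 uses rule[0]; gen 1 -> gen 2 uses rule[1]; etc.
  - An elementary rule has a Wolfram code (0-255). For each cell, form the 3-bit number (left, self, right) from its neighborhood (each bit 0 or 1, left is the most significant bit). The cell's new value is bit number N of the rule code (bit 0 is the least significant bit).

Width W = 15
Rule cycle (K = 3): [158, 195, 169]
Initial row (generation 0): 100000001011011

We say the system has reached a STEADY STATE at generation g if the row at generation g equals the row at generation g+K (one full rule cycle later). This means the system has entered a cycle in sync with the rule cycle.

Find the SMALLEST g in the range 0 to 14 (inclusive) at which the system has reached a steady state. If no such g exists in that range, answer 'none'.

Answer: none

Derivation:
Gen 0: 100000001011011
Gen 1 (rule 158): 110000011010010
Gen 2 (rule 195): 010111101000100
Gen 3 (rule 169): 001111010010001
Gen 4 (rule 158): 011110011111011
Gen 5 (rule 195): 101110101111001
Gen 6 (rule 169): 011101011110000
Gen 7 (rule 158): 111001011101000
Gen 8 (rule 195): 011010001100011
Gen 9 (rule 169): 010100101001010
Gen 10 (rule 158): 110111101111011
Gen 11 (rule 195): 010011100111001
Gen 12 (rule 169): 000011000110000
Gen 13 (rule 158): 000110101101000
Gen 14 (rule 195): 111010000100011
Gen 15 (rule 169): 110100110001010
Gen 16 (rule 158): 100111101011011
Gen 17 (rule 195): 001011100001001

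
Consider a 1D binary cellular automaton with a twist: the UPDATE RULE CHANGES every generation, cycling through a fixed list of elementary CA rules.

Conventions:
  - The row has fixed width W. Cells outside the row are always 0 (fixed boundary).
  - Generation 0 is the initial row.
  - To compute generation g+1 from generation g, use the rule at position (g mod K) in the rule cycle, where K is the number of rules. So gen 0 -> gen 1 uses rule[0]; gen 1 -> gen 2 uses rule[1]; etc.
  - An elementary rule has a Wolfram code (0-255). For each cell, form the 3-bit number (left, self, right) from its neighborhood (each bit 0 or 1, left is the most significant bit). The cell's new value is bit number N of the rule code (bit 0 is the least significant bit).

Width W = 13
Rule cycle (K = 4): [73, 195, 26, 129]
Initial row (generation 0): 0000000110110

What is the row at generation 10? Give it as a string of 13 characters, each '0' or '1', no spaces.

Gen 0: 0000000110110
Gen 1 (rule 73): 1111110110110
Gen 2 (rule 195): 0111110010010
Gen 3 (rule 26): 1100001101101
Gen 4 (rule 129): 0001100000000
Gen 5 (rule 73): 1101101111111
Gen 6 (rule 195): 0100100111111
Gen 7 (rule 26): 1011011100000
Gen 8 (rule 129): 0000001001111
Gen 9 (rule 73): 1111100001001
Gen 10 (rule 195): 0111101110010

Answer: 0111101110010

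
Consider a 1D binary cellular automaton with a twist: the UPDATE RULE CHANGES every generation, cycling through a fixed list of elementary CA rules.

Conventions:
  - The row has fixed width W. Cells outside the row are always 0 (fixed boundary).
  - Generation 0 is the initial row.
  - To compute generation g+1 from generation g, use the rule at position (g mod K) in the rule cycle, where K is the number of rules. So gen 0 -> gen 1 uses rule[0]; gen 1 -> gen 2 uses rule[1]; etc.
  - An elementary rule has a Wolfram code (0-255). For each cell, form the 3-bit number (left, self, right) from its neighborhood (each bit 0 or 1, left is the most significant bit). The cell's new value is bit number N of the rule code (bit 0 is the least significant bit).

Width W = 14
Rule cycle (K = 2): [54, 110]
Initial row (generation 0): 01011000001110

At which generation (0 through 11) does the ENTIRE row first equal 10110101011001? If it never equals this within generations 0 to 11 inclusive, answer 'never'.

Gen 0: 01011000001110
Gen 1 (rule 54): 11100100010001
Gen 2 (rule 110): 10101100110011
Gen 3 (rule 54): 11110011001100
Gen 4 (rule 110): 10010111011100
Gen 5 (rule 54): 11111000100010
Gen 6 (rule 110): 10001001100110
Gen 7 (rule 54): 11011110011001
Gen 8 (rule 110): 11110010111011
Gen 9 (rule 54): 00001111000100
Gen 10 (rule 110): 00011001001100
Gen 11 (rule 54): 00100111110010

Answer: never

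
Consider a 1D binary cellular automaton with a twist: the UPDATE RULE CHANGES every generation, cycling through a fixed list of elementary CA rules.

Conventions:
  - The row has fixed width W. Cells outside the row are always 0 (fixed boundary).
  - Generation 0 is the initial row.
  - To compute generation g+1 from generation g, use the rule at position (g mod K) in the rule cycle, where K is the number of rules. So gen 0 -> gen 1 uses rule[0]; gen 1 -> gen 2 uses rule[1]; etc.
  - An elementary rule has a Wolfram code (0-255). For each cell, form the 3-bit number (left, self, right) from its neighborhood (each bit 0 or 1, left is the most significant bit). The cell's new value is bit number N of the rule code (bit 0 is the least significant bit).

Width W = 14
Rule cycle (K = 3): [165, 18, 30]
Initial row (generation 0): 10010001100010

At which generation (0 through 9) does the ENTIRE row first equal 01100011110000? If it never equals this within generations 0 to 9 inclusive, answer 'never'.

Gen 0: 10010001100010
Gen 1 (rule 165): 10010100001010
Gen 2 (rule 18): 01100010010001
Gen 3 (rule 30): 11010111111011
Gen 4 (rule 165): 00111011110100
Gen 5 (rule 18): 01000000000010
Gen 6 (rule 30): 11100000000111
Gen 7 (rule 165): 01001111110010
Gen 8 (rule 18): 10110000001101
Gen 9 (rule 30): 10101000011001

Answer: never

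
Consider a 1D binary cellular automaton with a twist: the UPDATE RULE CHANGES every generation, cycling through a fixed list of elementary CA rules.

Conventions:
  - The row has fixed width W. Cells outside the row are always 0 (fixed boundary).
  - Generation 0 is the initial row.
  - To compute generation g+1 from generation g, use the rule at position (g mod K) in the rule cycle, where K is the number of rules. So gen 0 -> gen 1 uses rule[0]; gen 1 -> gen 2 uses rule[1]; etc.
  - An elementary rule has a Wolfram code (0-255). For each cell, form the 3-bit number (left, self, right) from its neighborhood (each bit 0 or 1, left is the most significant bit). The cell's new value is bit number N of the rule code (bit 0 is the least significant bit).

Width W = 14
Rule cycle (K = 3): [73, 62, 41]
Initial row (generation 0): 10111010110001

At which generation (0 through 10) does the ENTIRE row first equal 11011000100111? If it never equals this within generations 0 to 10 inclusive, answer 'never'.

Answer: never

Derivation:
Gen 0: 10111010110001
Gen 1 (rule 73): 00101000110100
Gen 2 (rule 62): 01111101101110
Gen 3 (rule 41): 01000011011000
Gen 4 (rule 73): 00011011011011
Gen 5 (rule 62): 00110110110110
Gen 6 (rule 41): 10101101101100
Gen 7 (rule 73): 00001101101101
Gen 8 (rule 62): 00011011011011
Gen 9 (rule 41): 11010110110110
Gen 10 (rule 73): 11000110110110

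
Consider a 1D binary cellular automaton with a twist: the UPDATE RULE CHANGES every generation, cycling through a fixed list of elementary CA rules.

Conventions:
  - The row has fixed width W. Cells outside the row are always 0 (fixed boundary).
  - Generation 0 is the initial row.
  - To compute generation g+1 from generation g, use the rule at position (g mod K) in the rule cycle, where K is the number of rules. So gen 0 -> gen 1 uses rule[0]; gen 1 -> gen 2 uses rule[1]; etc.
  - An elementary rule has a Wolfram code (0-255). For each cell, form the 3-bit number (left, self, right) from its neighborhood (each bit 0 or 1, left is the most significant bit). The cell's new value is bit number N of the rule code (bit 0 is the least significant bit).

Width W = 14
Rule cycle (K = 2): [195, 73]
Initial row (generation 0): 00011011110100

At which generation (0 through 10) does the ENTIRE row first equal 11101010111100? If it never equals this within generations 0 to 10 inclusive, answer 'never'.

Gen 0: 00011011110100
Gen 1 (rule 195): 11101001110001
Gen 2 (rule 73): 10100001010100
Gen 3 (rule 195): 00001110000001
Gen 4 (rule 73): 11101010111100
Gen 5 (rule 195): 01100000011101
Gen 6 (rule 73): 01101111010100
Gen 7 (rule 195): 10100111000001
Gen 8 (rule 73): 00000101011100
Gen 9 (rule 195): 11111000001101
Gen 10 (rule 73): 10001011101100

Answer: 4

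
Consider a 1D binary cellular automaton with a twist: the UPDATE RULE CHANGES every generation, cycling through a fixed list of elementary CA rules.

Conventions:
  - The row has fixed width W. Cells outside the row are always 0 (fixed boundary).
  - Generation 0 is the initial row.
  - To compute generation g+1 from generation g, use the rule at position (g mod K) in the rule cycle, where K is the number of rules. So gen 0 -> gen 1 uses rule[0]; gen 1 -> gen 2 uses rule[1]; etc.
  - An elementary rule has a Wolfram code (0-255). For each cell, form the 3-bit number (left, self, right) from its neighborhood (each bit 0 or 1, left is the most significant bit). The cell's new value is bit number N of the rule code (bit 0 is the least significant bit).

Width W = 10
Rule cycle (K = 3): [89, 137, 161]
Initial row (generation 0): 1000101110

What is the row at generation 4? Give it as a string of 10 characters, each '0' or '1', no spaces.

Gen 0: 1000101110
Gen 1 (rule 89): 0110001011
Gen 2 (rule 137): 0100100010
Gen 3 (rule 161): 0000001000
Gen 4 (rule 89): 1111100111

Answer: 1111100111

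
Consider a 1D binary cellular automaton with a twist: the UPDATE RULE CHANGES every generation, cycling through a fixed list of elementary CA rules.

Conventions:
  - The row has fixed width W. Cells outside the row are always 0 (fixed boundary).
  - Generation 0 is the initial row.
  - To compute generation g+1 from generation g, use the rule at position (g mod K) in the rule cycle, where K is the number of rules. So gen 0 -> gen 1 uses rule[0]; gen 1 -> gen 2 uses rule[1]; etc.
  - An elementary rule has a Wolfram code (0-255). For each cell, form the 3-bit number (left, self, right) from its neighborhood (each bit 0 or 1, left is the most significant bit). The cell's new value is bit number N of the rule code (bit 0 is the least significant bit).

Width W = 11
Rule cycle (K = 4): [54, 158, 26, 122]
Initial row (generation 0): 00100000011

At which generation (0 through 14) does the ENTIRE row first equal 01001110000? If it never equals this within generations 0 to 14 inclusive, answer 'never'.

Gen 0: 00100000011
Gen 1 (rule 54): 01110000100
Gen 2 (rule 158): 11101001110
Gen 3 (rule 26): 10000111001
Gen 4 (rule 122): 01001101110
Gen 5 (rule 54): 11110010001
Gen 6 (rule 158): 11101111011
Gen 7 (rule 26): 10001000010
Gen 8 (rule 122): 01010100101
Gen 9 (rule 54): 11111111111
Gen 10 (rule 158): 11111111110
Gen 11 (rule 26): 10000000001
Gen 12 (rule 122): 01000000010
Gen 13 (rule 54): 11100000111
Gen 14 (rule 158): 11010001110

Answer: never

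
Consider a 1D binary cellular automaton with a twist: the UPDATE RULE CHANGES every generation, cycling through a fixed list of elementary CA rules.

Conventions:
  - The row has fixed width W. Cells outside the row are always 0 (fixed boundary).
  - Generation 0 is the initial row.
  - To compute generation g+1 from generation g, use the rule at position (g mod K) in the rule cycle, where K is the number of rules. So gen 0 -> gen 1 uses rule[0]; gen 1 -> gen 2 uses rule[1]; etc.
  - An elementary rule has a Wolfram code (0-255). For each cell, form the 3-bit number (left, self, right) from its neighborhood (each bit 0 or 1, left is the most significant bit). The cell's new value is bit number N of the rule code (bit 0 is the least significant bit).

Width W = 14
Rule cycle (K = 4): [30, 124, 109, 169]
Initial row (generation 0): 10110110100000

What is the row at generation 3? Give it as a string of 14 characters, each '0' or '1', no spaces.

Answer: 10011111101011

Derivation:
Gen 0: 10110110100000
Gen 1 (rule 30): 10100100110000
Gen 2 (rule 124): 11110110111000
Gen 3 (rule 109): 10011111101011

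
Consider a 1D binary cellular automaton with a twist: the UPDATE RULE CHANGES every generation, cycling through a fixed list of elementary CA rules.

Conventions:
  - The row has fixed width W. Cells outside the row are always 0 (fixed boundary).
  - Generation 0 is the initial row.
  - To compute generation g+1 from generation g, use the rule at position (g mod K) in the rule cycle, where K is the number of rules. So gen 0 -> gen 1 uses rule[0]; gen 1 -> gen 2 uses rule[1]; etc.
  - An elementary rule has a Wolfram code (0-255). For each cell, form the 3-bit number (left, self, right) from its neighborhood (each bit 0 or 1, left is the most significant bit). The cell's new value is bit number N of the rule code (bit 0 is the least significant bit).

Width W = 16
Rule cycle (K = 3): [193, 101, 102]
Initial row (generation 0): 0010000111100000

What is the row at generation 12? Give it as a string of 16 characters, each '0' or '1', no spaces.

Gen 0: 0010000111100000
Gen 1 (rule 193): 1000110011101111
Gen 2 (rule 101): 1010010000110001
Gen 3 (rule 102): 1110110001010011
Gen 4 (rule 193): 0110010100000001
Gen 5 (rule 101): 0010011101111101
Gen 6 (rule 102): 0110100110000111
Gen 7 (rule 193): 0010000010110011
Gen 8 (rule 101): 1010111011010001
Gen 9 (rule 102): 1111001101110011
Gen 10 (rule 193): 0111000100110001
Gen 11 (rule 101): 0001010100010101
Gen 12 (rule 102): 0011111100111111

Answer: 0011111100111111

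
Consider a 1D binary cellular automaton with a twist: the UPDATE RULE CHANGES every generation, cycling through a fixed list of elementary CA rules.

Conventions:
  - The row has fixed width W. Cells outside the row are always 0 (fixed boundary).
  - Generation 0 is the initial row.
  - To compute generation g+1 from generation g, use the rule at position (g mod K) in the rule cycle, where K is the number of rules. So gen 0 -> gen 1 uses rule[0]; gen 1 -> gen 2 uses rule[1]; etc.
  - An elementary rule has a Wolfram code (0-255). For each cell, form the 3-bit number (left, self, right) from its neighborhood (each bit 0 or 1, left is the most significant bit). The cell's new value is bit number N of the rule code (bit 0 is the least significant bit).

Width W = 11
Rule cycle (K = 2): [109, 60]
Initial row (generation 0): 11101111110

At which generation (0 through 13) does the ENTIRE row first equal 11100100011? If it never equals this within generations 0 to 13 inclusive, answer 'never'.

Answer: 2

Derivation:
Gen 0: 11101111110
Gen 1 (rule 109): 10111000010
Gen 2 (rule 60): 11100100011
Gen 3 (rule 109): 10100101011
Gen 4 (rule 60): 11110111110
Gen 5 (rule 109): 10011100010
Gen 6 (rule 60): 11010010011
Gen 7 (rule 109): 11110010011
Gen 8 (rule 60): 10001011010
Gen 9 (rule 109): 10101111110
Gen 10 (rule 60): 11111000001
Gen 11 (rule 109): 10001011101
Gen 12 (rule 60): 11001110011
Gen 13 (rule 109): 11001010011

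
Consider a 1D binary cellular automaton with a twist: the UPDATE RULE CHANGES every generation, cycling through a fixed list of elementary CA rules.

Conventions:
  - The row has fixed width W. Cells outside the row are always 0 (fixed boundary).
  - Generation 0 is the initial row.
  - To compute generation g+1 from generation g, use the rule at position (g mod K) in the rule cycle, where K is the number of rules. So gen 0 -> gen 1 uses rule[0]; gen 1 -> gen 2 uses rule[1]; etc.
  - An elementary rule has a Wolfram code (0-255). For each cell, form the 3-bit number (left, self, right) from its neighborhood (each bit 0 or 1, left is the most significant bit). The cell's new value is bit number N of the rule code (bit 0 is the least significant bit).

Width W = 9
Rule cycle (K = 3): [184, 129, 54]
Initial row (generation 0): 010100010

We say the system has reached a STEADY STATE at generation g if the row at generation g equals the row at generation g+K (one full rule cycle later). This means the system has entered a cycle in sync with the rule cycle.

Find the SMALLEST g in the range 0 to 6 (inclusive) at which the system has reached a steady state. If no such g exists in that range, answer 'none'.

Gen 0: 010100010
Gen 1 (rule 184): 001010001
Gen 2 (rule 129): 100000100
Gen 3 (rule 54): 110001110
Gen 4 (rule 184): 101001101
Gen 5 (rule 129): 000000000
Gen 6 (rule 54): 000000000
Gen 7 (rule 184): 000000000
Gen 8 (rule 129): 111111111
Gen 9 (rule 54): 000000000

Answer: 6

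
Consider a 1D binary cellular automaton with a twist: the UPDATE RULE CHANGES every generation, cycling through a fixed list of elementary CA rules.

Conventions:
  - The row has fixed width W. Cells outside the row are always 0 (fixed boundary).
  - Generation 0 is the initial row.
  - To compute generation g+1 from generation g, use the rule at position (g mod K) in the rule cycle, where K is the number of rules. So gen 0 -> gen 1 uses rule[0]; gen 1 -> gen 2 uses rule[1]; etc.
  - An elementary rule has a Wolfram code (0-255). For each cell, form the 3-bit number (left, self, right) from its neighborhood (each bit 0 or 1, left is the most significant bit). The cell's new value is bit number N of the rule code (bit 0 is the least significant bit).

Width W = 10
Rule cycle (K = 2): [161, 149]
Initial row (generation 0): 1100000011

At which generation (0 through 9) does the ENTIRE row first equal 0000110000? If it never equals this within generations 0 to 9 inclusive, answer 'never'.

Answer: never

Derivation:
Gen 0: 1100000011
Gen 1 (rule 161): 0001111000
Gen 2 (rule 149): 1100110111
Gen 3 (rule 161): 0000001010
Gen 4 (rule 149): 1111101011
Gen 5 (rule 161): 0111010100
Gen 6 (rule 149): 0010010111
Gen 7 (rule 161): 1000001010
Gen 8 (rule 149): 1111101011
Gen 9 (rule 161): 0111010100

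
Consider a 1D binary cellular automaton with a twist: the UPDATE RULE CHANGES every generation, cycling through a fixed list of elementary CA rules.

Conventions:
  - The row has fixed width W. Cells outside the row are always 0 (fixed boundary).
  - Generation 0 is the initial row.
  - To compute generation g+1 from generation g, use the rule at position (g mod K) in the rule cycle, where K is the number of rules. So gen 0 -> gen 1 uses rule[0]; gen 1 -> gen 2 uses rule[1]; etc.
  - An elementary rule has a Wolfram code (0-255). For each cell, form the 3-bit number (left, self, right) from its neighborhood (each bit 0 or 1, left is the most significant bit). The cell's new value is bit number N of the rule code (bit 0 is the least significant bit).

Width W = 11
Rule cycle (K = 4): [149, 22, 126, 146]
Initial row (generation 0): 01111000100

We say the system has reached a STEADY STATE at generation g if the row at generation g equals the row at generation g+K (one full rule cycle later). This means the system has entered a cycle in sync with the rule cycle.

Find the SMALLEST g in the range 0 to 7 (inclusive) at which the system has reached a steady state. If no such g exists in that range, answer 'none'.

Answer: 3

Derivation:
Gen 0: 01111000100
Gen 1 (rule 149): 00110110111
Gen 2 (rule 22): 01000000000
Gen 3 (rule 126): 11100000000
Gen 4 (rule 146): 01010000000
Gen 5 (rule 149): 01011111111
Gen 6 (rule 22): 11000000000
Gen 7 (rule 126): 11100000000
Gen 8 (rule 146): 01010000000
Gen 9 (rule 149): 01011111111
Gen 10 (rule 22): 11000000000
Gen 11 (rule 126): 11100000000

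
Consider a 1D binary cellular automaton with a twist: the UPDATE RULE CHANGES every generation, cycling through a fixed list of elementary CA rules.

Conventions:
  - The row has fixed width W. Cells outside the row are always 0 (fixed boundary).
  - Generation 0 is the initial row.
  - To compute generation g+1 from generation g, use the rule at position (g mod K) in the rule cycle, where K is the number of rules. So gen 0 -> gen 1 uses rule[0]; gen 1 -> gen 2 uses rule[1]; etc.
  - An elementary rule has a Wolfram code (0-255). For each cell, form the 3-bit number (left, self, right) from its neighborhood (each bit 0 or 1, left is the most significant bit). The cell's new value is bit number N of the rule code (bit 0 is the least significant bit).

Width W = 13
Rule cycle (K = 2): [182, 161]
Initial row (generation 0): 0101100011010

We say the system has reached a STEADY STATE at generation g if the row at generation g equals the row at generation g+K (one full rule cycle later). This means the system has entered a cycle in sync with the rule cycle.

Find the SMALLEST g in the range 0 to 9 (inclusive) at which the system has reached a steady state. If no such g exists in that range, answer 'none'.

Answer: 2

Derivation:
Gen 0: 0101100011010
Gen 1 (rule 182): 1110010100111
Gen 2 (rule 161): 0100001000010
Gen 3 (rule 182): 1110011100111
Gen 4 (rule 161): 0100001000010
Gen 5 (rule 182): 1110011100111
Gen 6 (rule 161): 0100001000010
Gen 7 (rule 182): 1110011100111
Gen 8 (rule 161): 0100001000010
Gen 9 (rule 182): 1110011100111
Gen 10 (rule 161): 0100001000010
Gen 11 (rule 182): 1110011100111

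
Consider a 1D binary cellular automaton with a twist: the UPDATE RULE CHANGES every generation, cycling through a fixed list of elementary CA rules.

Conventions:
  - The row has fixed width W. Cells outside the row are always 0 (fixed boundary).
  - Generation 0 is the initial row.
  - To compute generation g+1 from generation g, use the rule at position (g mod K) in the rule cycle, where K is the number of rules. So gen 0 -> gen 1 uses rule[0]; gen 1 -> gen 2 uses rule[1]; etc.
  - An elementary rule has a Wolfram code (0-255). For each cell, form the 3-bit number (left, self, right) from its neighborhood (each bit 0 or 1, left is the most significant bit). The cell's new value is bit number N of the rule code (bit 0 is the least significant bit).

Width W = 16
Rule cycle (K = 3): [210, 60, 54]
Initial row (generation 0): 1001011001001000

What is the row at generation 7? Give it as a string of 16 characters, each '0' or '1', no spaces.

Gen 0: 1001011001001000
Gen 1 (rule 210): 0110001110110100
Gen 2 (rule 60): 0101001001101110
Gen 3 (rule 54): 1111111110010001
Gen 4 (rule 210): 0111111111101010
Gen 5 (rule 60): 0100000000011111
Gen 6 (rule 54): 1110000000100000
Gen 7 (rule 210): 0111000001010000

Answer: 0111000001010000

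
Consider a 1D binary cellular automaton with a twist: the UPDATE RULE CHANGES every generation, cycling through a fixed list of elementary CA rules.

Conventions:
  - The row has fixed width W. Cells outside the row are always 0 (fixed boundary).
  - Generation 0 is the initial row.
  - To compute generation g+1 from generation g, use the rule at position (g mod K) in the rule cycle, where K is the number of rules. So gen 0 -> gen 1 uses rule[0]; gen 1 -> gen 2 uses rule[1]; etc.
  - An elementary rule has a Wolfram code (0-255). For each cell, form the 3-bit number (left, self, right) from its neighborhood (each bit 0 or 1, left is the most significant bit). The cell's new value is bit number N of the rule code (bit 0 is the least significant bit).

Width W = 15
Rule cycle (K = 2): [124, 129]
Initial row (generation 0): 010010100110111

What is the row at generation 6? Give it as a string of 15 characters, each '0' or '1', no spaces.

Gen 0: 010010100110111
Gen 1 (rule 124): 011011110111101
Gen 2 (rule 129): 000001100011000
Gen 3 (rule 124): 000001110011100
Gen 4 (rule 129): 111100100001001
Gen 5 (rule 124): 100110110001101
Gen 6 (rule 129): 000000000100000

Answer: 000000000100000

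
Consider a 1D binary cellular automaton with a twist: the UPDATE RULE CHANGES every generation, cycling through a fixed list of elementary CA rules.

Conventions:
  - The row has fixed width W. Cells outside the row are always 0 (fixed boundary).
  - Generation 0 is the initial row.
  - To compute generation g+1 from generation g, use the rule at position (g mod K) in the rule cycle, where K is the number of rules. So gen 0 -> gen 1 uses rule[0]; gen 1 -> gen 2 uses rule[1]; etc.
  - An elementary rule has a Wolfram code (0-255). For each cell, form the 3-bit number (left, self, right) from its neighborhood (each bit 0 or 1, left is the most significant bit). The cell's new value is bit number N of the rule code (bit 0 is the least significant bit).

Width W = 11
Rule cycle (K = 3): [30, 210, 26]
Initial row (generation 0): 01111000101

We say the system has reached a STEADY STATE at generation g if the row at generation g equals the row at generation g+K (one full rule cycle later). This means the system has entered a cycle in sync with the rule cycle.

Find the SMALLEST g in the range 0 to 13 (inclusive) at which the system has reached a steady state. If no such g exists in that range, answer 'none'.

Answer: none

Derivation:
Gen 0: 01111000101
Gen 1 (rule 30): 11000101101
Gen 2 (rule 210): 01101000100
Gen 3 (rule 26): 11000101010
Gen 4 (rule 30): 10101101011
Gen 5 (rule 210): 00000100001
Gen 6 (rule 26): 00001010010
Gen 7 (rule 30): 00011011111
Gen 8 (rule 210): 00101001111
Gen 9 (rule 26): 01000111000
Gen 10 (rule 30): 11101100100
Gen 11 (rule 210): 01100111010
Gen 12 (rule 26): 11011100001
Gen 13 (rule 30): 10010010011
Gen 14 (rule 210): 01101101101
Gen 15 (rule 26): 11001001000
Gen 16 (rule 30): 10111111100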